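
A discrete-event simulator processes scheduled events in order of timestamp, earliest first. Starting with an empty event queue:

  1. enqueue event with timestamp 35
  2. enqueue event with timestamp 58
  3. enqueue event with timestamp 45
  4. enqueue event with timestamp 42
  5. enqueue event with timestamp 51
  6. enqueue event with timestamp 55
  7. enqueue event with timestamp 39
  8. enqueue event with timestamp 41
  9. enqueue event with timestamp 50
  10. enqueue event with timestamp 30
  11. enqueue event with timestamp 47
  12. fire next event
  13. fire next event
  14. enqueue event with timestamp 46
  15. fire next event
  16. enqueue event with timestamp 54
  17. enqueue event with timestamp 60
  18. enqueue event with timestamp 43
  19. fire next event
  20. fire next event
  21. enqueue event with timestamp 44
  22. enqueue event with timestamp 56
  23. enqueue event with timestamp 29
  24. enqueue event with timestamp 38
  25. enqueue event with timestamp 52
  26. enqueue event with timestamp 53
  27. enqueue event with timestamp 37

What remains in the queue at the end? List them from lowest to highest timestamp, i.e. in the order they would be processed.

[29, 37, 38, 43, 44, 45, 46, 47, 50, 51, 52, 53, 54, 55, 56, 58, 60]

insert 35 → {35}
insert 58 → {35, 58}
insert 45 → {35, 45, 58}
insert 42 → {35, 42, 45, 58}
insert 51 → {35, 42, 45, 51, 58}
insert 55 → {35, 42, 45, 51, 55, 58}
insert 39 → {35, 39, 42, 45, 51, 55, 58}
insert 41 → {35, 39, 41, 42, 45, 51, 55, 58}
insert 50 → {35, 39, 41, 42, 45, 50, 51, 55, 58}
insert 30 → {30, 35, 39, 41, 42, 45, 50, 51, 55, 58}
insert 47 → {30, 35, 39, 41, 42, 45, 47, 50, 51, 55, 58}
fire next event → 30; now {35, 39, 41, 42, 45, 47, 50, 51, 55, 58}
fire next event → 35; now {39, 41, 42, 45, 47, 50, 51, 55, 58}
insert 46 → {39, 41, 42, 45, 46, 47, 50, 51, 55, 58}
fire next event → 39; now {41, 42, 45, 46, 47, 50, 51, 55, 58}
insert 54 → {41, 42, 45, 46, 47, 50, 51, 54, 55, 58}
insert 60 → {41, 42, 45, 46, 47, 50, 51, 54, 55, 58, 60}
insert 43 → {41, 42, 43, 45, 46, 47, 50, 51, 54, 55, 58, 60}
fire next event → 41; now {42, 43, 45, 46, 47, 50, 51, 54, 55, 58, 60}
fire next event → 42; now {43, 45, 46, 47, 50, 51, 54, 55, 58, 60}
insert 44 → {43, 44, 45, 46, 47, 50, 51, 54, 55, 58, 60}
insert 56 → {43, 44, 45, 46, 47, 50, 51, 54, 55, 56, 58, 60}
insert 29 → {29, 43, 44, 45, 46, 47, 50, 51, 54, 55, 56, 58, 60}
insert 38 → {29, 38, 43, 44, 45, 46, 47, 50, 51, 54, 55, 56, 58, 60}
insert 52 → {29, 38, 43, 44, 45, 46, 47, 50, 51, 52, 54, 55, 56, 58, 60}
insert 53 → {29, 38, 43, 44, 45, 46, 47, 50, 51, 52, 53, 54, 55, 56, 58, 60}
insert 37 → {29, 37, 38, 43, 44, 45, 46, 47, 50, 51, 52, 53, 54, 55, 56, 58, 60}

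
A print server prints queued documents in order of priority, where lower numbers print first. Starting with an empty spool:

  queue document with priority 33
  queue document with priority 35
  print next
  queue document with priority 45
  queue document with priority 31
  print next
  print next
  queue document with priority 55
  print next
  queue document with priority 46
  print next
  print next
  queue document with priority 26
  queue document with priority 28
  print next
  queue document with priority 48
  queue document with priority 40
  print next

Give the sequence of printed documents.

33, 31, 35, 45, 46, 55, 26, 28

insert 33 → {33}
insert 35 → {33, 35}
print next → 33; now {35}
insert 45 → {35, 45}
insert 31 → {31, 35, 45}
print next → 31; now {35, 45}
print next → 35; now {45}
insert 55 → {45, 55}
print next → 45; now {55}
insert 46 → {46, 55}
print next → 46; now {55}
print next → 55; now {}
insert 26 → {26}
insert 28 → {26, 28}
print next → 26; now {28}
insert 48 → {28, 48}
insert 40 → {28, 40, 48}
print next → 28; now {40, 48}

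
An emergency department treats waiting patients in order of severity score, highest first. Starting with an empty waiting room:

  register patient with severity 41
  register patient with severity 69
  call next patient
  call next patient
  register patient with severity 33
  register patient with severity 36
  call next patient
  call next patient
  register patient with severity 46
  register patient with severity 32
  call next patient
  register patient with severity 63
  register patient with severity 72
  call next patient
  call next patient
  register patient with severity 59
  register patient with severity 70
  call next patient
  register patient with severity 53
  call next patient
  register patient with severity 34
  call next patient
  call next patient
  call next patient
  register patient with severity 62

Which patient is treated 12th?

insert 41 → {41}
insert 69 → {69, 41}
call next patient → 69; now {41}
call next patient → 41; now {}
insert 33 → {33}
insert 36 → {36, 33}
call next patient → 36; now {33}
call next patient → 33; now {}
insert 46 → {46}
insert 32 → {46, 32}
call next patient → 46; now {32}
insert 63 → {63, 32}
insert 72 → {72, 63, 32}
call next patient → 72; now {63, 32}
call next patient → 63; now {32}
insert 59 → {59, 32}
insert 70 → {70, 59, 32}
call next patient → 70; now {59, 32}
insert 53 → {59, 53, 32}
call next patient → 59; now {53, 32}
insert 34 → {53, 34, 32}
call next patient → 53; now {34, 32}
call next patient → 34; now {32}
call next patient → 32; now {}
insert 62 → {62}

32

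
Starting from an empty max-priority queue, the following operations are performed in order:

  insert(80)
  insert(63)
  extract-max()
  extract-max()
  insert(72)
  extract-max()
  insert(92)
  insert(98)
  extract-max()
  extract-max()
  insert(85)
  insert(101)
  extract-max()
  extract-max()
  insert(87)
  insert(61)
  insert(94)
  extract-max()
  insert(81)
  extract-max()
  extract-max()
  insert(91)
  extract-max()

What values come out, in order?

insert 80 → {80}
insert 63 → {80, 63}
extract-max → 80; now {63}
extract-max → 63; now {}
insert 72 → {72}
extract-max → 72; now {}
insert 92 → {92}
insert 98 → {98, 92}
extract-max → 98; now {92}
extract-max → 92; now {}
insert 85 → {85}
insert 101 → {101, 85}
extract-max → 101; now {85}
extract-max → 85; now {}
insert 87 → {87}
insert 61 → {87, 61}
insert 94 → {94, 87, 61}
extract-max → 94; now {87, 61}
insert 81 → {87, 81, 61}
extract-max → 87; now {81, 61}
extract-max → 81; now {61}
insert 91 → {91, 61}
extract-max → 91; now {61}

80, 63, 72, 98, 92, 101, 85, 94, 87, 81, 91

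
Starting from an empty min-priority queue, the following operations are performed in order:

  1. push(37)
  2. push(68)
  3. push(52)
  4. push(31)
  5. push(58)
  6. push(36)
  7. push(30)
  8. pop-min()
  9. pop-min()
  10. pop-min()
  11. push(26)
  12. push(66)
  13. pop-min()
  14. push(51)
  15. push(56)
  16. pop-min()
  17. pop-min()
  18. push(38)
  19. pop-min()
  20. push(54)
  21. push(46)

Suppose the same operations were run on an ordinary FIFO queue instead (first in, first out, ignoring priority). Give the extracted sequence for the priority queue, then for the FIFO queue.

priority queue: 30 → 31 → 36 → 26 → 37 → 51 → 38; FIFO queue: [37, 68, 52, 31, 58, 36, 30]

insert 37 → {37}
insert 68 → {37, 68}
insert 52 → {37, 52, 68}
insert 31 → {31, 37, 52, 68}
insert 58 → {31, 37, 52, 58, 68}
insert 36 → {31, 36, 37, 52, 58, 68}
insert 30 → {30, 31, 36, 37, 52, 58, 68}
pop-min → 30; now {31, 36, 37, 52, 58, 68}
pop-min → 31; now {36, 37, 52, 58, 68}
pop-min → 36; now {37, 52, 58, 68}
insert 26 → {26, 37, 52, 58, 68}
insert 66 → {26, 37, 52, 58, 66, 68}
pop-min → 26; now {37, 52, 58, 66, 68}
insert 51 → {37, 51, 52, 58, 66, 68}
insert 56 → {37, 51, 52, 56, 58, 66, 68}
pop-min → 37; now {51, 52, 56, 58, 66, 68}
pop-min → 51; now {52, 56, 58, 66, 68}
insert 38 → {38, 52, 56, 58, 66, 68}
pop-min → 38; now {52, 56, 58, 66, 68}
insert 54 → {52, 54, 56, 58, 66, 68}
insert 46 → {46, 52, 54, 56, 58, 66, 68}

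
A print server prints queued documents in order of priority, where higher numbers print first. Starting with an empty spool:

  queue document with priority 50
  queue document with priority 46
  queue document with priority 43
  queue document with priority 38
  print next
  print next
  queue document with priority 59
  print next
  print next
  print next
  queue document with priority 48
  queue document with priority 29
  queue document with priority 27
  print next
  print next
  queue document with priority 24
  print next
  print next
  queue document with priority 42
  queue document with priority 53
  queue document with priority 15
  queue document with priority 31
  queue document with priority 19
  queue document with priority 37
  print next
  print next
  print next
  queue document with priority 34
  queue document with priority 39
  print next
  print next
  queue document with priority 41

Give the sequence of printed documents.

[50, 46, 59, 43, 38, 48, 29, 27, 24, 53, 42, 37, 39, 34]

insert 50 → {50}
insert 46 → {50, 46}
insert 43 → {50, 46, 43}
insert 38 → {50, 46, 43, 38}
print next → 50; now {46, 43, 38}
print next → 46; now {43, 38}
insert 59 → {59, 43, 38}
print next → 59; now {43, 38}
print next → 43; now {38}
print next → 38; now {}
insert 48 → {48}
insert 29 → {48, 29}
insert 27 → {48, 29, 27}
print next → 48; now {29, 27}
print next → 29; now {27}
insert 24 → {27, 24}
print next → 27; now {24}
print next → 24; now {}
insert 42 → {42}
insert 53 → {53, 42}
insert 15 → {53, 42, 15}
insert 31 → {53, 42, 31, 15}
insert 19 → {53, 42, 31, 19, 15}
insert 37 → {53, 42, 37, 31, 19, 15}
print next → 53; now {42, 37, 31, 19, 15}
print next → 42; now {37, 31, 19, 15}
print next → 37; now {31, 19, 15}
insert 34 → {34, 31, 19, 15}
insert 39 → {39, 34, 31, 19, 15}
print next → 39; now {34, 31, 19, 15}
print next → 34; now {31, 19, 15}
insert 41 → {41, 31, 19, 15}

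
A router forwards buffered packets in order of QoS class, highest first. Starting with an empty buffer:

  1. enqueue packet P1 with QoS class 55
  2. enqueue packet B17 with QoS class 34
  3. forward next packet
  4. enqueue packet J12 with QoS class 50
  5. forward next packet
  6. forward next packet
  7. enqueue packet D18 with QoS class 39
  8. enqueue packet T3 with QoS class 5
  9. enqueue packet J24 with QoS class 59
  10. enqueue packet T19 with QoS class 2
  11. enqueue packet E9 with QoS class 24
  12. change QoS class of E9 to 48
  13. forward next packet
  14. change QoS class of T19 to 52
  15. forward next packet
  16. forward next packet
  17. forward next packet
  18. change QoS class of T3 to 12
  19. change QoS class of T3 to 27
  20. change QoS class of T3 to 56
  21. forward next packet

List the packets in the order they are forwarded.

add P1 (QoS class 55) → {P1:55}
add B17 (QoS class 34) → {P1:55, B17:34}
forward next packet → P1; now {B17:34}
add J12 (QoS class 50) → {J12:50, B17:34}
forward next packet → J12; now {B17:34}
forward next packet → B17; now {}
add D18 (QoS class 39) → {D18:39}
add T3 (QoS class 5) → {D18:39, T3:5}
add J24 (QoS class 59) → {J24:59, D18:39, T3:5}
add T19 (QoS class 2) → {J24:59, D18:39, T3:5, T19:2}
add E9 (QoS class 24) → {J24:59, D18:39, E9:24, T3:5, T19:2}
update E9 to QoS class 48 → {J24:59, E9:48, D18:39, T3:5, T19:2}
forward next packet → J24; now {E9:48, D18:39, T3:5, T19:2}
update T19 to QoS class 52 → {T19:52, E9:48, D18:39, T3:5}
forward next packet → T19; now {E9:48, D18:39, T3:5}
forward next packet → E9; now {D18:39, T3:5}
forward next packet → D18; now {T3:5}
update T3 to QoS class 12 → {T3:12}
update T3 to QoS class 27 → {T3:27}
update T3 to QoS class 56 → {T3:56}
forward next packet → T3; now {}

P1 → J12 → B17 → J24 → T19 → E9 → D18 → T3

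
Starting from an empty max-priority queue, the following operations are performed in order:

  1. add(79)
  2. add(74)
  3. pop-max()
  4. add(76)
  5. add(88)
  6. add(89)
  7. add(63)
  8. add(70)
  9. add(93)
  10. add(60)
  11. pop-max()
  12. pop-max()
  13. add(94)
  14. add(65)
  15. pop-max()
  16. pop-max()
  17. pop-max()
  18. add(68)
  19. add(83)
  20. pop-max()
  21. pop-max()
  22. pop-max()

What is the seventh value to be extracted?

83

insert 79 → {79}
insert 74 → {79, 74}
pop-max → 79; now {74}
insert 76 → {76, 74}
insert 88 → {88, 76, 74}
insert 89 → {89, 88, 76, 74}
insert 63 → {89, 88, 76, 74, 63}
insert 70 → {89, 88, 76, 74, 70, 63}
insert 93 → {93, 89, 88, 76, 74, 70, 63}
insert 60 → {93, 89, 88, 76, 74, 70, 63, 60}
pop-max → 93; now {89, 88, 76, 74, 70, 63, 60}
pop-max → 89; now {88, 76, 74, 70, 63, 60}
insert 94 → {94, 88, 76, 74, 70, 63, 60}
insert 65 → {94, 88, 76, 74, 70, 65, 63, 60}
pop-max → 94; now {88, 76, 74, 70, 65, 63, 60}
pop-max → 88; now {76, 74, 70, 65, 63, 60}
pop-max → 76; now {74, 70, 65, 63, 60}
insert 68 → {74, 70, 68, 65, 63, 60}
insert 83 → {83, 74, 70, 68, 65, 63, 60}
pop-max → 83; now {74, 70, 68, 65, 63, 60}
pop-max → 74; now {70, 68, 65, 63, 60}
pop-max → 70; now {68, 65, 63, 60}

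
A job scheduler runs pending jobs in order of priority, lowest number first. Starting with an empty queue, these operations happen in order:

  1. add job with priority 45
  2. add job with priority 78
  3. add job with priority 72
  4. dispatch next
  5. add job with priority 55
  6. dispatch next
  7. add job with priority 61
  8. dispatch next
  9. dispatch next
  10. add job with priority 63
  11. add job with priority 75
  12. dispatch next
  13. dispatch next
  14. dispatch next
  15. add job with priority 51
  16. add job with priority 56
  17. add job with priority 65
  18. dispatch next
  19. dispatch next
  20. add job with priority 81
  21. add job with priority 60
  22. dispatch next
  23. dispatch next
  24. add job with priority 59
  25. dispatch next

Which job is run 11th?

insert 45 → {45}
insert 78 → {45, 78}
insert 72 → {45, 72, 78}
dispatch next → 45; now {72, 78}
insert 55 → {55, 72, 78}
dispatch next → 55; now {72, 78}
insert 61 → {61, 72, 78}
dispatch next → 61; now {72, 78}
dispatch next → 72; now {78}
insert 63 → {63, 78}
insert 75 → {63, 75, 78}
dispatch next → 63; now {75, 78}
dispatch next → 75; now {78}
dispatch next → 78; now {}
insert 51 → {51}
insert 56 → {51, 56}
insert 65 → {51, 56, 65}
dispatch next → 51; now {56, 65}
dispatch next → 56; now {65}
insert 81 → {65, 81}
insert 60 → {60, 65, 81}
dispatch next → 60; now {65, 81}
dispatch next → 65; now {81}
insert 59 → {59, 81}
dispatch next → 59; now {81}

65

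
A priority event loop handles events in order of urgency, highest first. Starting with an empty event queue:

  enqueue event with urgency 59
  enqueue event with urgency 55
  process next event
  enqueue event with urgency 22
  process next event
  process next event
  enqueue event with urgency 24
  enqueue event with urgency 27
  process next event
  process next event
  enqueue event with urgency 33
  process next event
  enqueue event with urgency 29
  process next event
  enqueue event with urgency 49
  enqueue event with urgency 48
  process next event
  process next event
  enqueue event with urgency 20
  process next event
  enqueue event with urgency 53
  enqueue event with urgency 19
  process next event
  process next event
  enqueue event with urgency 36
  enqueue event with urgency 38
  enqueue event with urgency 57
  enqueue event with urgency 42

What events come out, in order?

insert 59 → {59}
insert 55 → {59, 55}
process next event → 59; now {55}
insert 22 → {55, 22}
process next event → 55; now {22}
process next event → 22; now {}
insert 24 → {24}
insert 27 → {27, 24}
process next event → 27; now {24}
process next event → 24; now {}
insert 33 → {33}
process next event → 33; now {}
insert 29 → {29}
process next event → 29; now {}
insert 49 → {49}
insert 48 → {49, 48}
process next event → 49; now {48}
process next event → 48; now {}
insert 20 → {20}
process next event → 20; now {}
insert 53 → {53}
insert 19 → {53, 19}
process next event → 53; now {19}
process next event → 19; now {}
insert 36 → {36}
insert 38 → {38, 36}
insert 57 → {57, 38, 36}
insert 42 → {57, 42, 38, 36}

59, 55, 22, 27, 24, 33, 29, 49, 48, 20, 53, 19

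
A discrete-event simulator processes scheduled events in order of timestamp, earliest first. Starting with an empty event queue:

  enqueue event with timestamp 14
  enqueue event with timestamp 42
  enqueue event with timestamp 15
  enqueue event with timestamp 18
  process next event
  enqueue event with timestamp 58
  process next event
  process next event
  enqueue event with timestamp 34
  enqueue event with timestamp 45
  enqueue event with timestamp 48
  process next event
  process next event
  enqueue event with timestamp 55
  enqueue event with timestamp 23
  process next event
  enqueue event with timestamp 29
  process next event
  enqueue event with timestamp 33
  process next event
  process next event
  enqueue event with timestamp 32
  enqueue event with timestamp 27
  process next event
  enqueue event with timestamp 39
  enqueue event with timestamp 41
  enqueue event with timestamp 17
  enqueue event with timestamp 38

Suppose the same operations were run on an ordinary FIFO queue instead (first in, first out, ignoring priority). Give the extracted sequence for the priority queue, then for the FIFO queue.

priority queue: [14, 15, 18, 34, 42, 23, 29, 33, 45, 27]; FIFO queue: 14, 42, 15, 18, 58, 34, 45, 48, 55, 23

insert 14 → {14}
insert 42 → {14, 42}
insert 15 → {14, 15, 42}
insert 18 → {14, 15, 18, 42}
process next event → 14; now {15, 18, 42}
insert 58 → {15, 18, 42, 58}
process next event → 15; now {18, 42, 58}
process next event → 18; now {42, 58}
insert 34 → {34, 42, 58}
insert 45 → {34, 42, 45, 58}
insert 48 → {34, 42, 45, 48, 58}
process next event → 34; now {42, 45, 48, 58}
process next event → 42; now {45, 48, 58}
insert 55 → {45, 48, 55, 58}
insert 23 → {23, 45, 48, 55, 58}
process next event → 23; now {45, 48, 55, 58}
insert 29 → {29, 45, 48, 55, 58}
process next event → 29; now {45, 48, 55, 58}
insert 33 → {33, 45, 48, 55, 58}
process next event → 33; now {45, 48, 55, 58}
process next event → 45; now {48, 55, 58}
insert 32 → {32, 48, 55, 58}
insert 27 → {27, 32, 48, 55, 58}
process next event → 27; now {32, 48, 55, 58}
insert 39 → {32, 39, 48, 55, 58}
insert 41 → {32, 39, 41, 48, 55, 58}
insert 17 → {17, 32, 39, 41, 48, 55, 58}
insert 38 → {17, 32, 38, 39, 41, 48, 55, 58}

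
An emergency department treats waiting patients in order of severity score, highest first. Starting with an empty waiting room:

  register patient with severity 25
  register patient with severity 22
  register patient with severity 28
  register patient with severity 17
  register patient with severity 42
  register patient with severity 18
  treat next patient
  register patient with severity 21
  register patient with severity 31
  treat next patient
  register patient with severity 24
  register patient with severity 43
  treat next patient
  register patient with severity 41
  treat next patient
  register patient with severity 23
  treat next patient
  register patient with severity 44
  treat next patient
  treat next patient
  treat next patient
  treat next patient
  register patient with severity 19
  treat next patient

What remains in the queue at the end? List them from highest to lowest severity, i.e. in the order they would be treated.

insert 25 → {25}
insert 22 → {25, 22}
insert 28 → {28, 25, 22}
insert 17 → {28, 25, 22, 17}
insert 42 → {42, 28, 25, 22, 17}
insert 18 → {42, 28, 25, 22, 18, 17}
treat next patient → 42; now {28, 25, 22, 18, 17}
insert 21 → {28, 25, 22, 21, 18, 17}
insert 31 → {31, 28, 25, 22, 21, 18, 17}
treat next patient → 31; now {28, 25, 22, 21, 18, 17}
insert 24 → {28, 25, 24, 22, 21, 18, 17}
insert 43 → {43, 28, 25, 24, 22, 21, 18, 17}
treat next patient → 43; now {28, 25, 24, 22, 21, 18, 17}
insert 41 → {41, 28, 25, 24, 22, 21, 18, 17}
treat next patient → 41; now {28, 25, 24, 22, 21, 18, 17}
insert 23 → {28, 25, 24, 23, 22, 21, 18, 17}
treat next patient → 28; now {25, 24, 23, 22, 21, 18, 17}
insert 44 → {44, 25, 24, 23, 22, 21, 18, 17}
treat next patient → 44; now {25, 24, 23, 22, 21, 18, 17}
treat next patient → 25; now {24, 23, 22, 21, 18, 17}
treat next patient → 24; now {23, 22, 21, 18, 17}
treat next patient → 23; now {22, 21, 18, 17}
insert 19 → {22, 21, 19, 18, 17}
treat next patient → 22; now {21, 19, 18, 17}

21, 19, 18, 17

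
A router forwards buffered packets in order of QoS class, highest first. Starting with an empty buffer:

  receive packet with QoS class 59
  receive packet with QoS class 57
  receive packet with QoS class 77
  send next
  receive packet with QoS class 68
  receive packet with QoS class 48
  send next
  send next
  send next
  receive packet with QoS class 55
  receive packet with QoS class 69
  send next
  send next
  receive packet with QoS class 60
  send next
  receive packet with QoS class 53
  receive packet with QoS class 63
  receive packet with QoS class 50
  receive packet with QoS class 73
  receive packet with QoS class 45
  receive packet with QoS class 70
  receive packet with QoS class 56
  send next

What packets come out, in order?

insert 59 → {59}
insert 57 → {59, 57}
insert 77 → {77, 59, 57}
send next → 77; now {59, 57}
insert 68 → {68, 59, 57}
insert 48 → {68, 59, 57, 48}
send next → 68; now {59, 57, 48}
send next → 59; now {57, 48}
send next → 57; now {48}
insert 55 → {55, 48}
insert 69 → {69, 55, 48}
send next → 69; now {55, 48}
send next → 55; now {48}
insert 60 → {60, 48}
send next → 60; now {48}
insert 53 → {53, 48}
insert 63 → {63, 53, 48}
insert 50 → {63, 53, 50, 48}
insert 73 → {73, 63, 53, 50, 48}
insert 45 → {73, 63, 53, 50, 48, 45}
insert 70 → {73, 70, 63, 53, 50, 48, 45}
insert 56 → {73, 70, 63, 56, 53, 50, 48, 45}
send next → 73; now {70, 63, 56, 53, 50, 48, 45}

77 → 68 → 59 → 57 → 69 → 55 → 60 → 73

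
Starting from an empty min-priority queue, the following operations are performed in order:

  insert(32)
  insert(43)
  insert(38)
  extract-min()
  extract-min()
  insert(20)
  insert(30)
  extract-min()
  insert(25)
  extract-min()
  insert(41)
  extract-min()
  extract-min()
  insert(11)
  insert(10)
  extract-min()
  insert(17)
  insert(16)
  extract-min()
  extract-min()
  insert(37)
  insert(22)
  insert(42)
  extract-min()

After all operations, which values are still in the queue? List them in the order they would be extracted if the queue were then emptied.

insert 32 → {32}
insert 43 → {32, 43}
insert 38 → {32, 38, 43}
extract-min → 32; now {38, 43}
extract-min → 38; now {43}
insert 20 → {20, 43}
insert 30 → {20, 30, 43}
extract-min → 20; now {30, 43}
insert 25 → {25, 30, 43}
extract-min → 25; now {30, 43}
insert 41 → {30, 41, 43}
extract-min → 30; now {41, 43}
extract-min → 41; now {43}
insert 11 → {11, 43}
insert 10 → {10, 11, 43}
extract-min → 10; now {11, 43}
insert 17 → {11, 17, 43}
insert 16 → {11, 16, 17, 43}
extract-min → 11; now {16, 17, 43}
extract-min → 16; now {17, 43}
insert 37 → {17, 37, 43}
insert 22 → {17, 22, 37, 43}
insert 42 → {17, 22, 37, 42, 43}
extract-min → 17; now {22, 37, 42, 43}

22 → 37 → 42 → 43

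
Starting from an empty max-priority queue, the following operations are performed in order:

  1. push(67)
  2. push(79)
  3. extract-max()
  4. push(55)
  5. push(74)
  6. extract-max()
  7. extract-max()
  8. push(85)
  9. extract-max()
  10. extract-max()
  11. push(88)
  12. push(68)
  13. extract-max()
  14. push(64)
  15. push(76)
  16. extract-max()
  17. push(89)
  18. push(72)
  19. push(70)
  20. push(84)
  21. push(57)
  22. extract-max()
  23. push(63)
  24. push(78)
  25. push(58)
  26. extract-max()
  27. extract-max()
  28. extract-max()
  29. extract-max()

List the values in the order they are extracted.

79 → 74 → 67 → 85 → 55 → 88 → 76 → 89 → 84 → 78 → 72 → 70

insert 67 → {67}
insert 79 → {79, 67}
extract-max → 79; now {67}
insert 55 → {67, 55}
insert 74 → {74, 67, 55}
extract-max → 74; now {67, 55}
extract-max → 67; now {55}
insert 85 → {85, 55}
extract-max → 85; now {55}
extract-max → 55; now {}
insert 88 → {88}
insert 68 → {88, 68}
extract-max → 88; now {68}
insert 64 → {68, 64}
insert 76 → {76, 68, 64}
extract-max → 76; now {68, 64}
insert 89 → {89, 68, 64}
insert 72 → {89, 72, 68, 64}
insert 70 → {89, 72, 70, 68, 64}
insert 84 → {89, 84, 72, 70, 68, 64}
insert 57 → {89, 84, 72, 70, 68, 64, 57}
extract-max → 89; now {84, 72, 70, 68, 64, 57}
insert 63 → {84, 72, 70, 68, 64, 63, 57}
insert 78 → {84, 78, 72, 70, 68, 64, 63, 57}
insert 58 → {84, 78, 72, 70, 68, 64, 63, 58, 57}
extract-max → 84; now {78, 72, 70, 68, 64, 63, 58, 57}
extract-max → 78; now {72, 70, 68, 64, 63, 58, 57}
extract-max → 72; now {70, 68, 64, 63, 58, 57}
extract-max → 70; now {68, 64, 63, 58, 57}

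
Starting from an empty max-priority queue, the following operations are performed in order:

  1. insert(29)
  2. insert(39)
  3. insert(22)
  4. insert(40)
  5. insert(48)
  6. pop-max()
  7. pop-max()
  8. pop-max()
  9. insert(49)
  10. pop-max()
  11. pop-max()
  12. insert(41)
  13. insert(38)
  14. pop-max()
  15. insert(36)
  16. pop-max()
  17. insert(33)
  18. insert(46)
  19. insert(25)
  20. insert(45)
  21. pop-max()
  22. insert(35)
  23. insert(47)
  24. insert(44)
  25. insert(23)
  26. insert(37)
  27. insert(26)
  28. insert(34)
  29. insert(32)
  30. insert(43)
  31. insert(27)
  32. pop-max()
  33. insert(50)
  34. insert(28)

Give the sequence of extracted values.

insert 29 → {29}
insert 39 → {39, 29}
insert 22 → {39, 29, 22}
insert 40 → {40, 39, 29, 22}
insert 48 → {48, 40, 39, 29, 22}
pop-max → 48; now {40, 39, 29, 22}
pop-max → 40; now {39, 29, 22}
pop-max → 39; now {29, 22}
insert 49 → {49, 29, 22}
pop-max → 49; now {29, 22}
pop-max → 29; now {22}
insert 41 → {41, 22}
insert 38 → {41, 38, 22}
pop-max → 41; now {38, 22}
insert 36 → {38, 36, 22}
pop-max → 38; now {36, 22}
insert 33 → {36, 33, 22}
insert 46 → {46, 36, 33, 22}
insert 25 → {46, 36, 33, 25, 22}
insert 45 → {46, 45, 36, 33, 25, 22}
pop-max → 46; now {45, 36, 33, 25, 22}
insert 35 → {45, 36, 35, 33, 25, 22}
insert 47 → {47, 45, 36, 35, 33, 25, 22}
insert 44 → {47, 45, 44, 36, 35, 33, 25, 22}
insert 23 → {47, 45, 44, 36, 35, 33, 25, 23, 22}
insert 37 → {47, 45, 44, 37, 36, 35, 33, 25, 23, 22}
insert 26 → {47, 45, 44, 37, 36, 35, 33, 26, 25, 23, 22}
insert 34 → {47, 45, 44, 37, 36, 35, 34, 33, 26, 25, 23, 22}
insert 32 → {47, 45, 44, 37, 36, 35, 34, 33, 32, 26, 25, 23, 22}
insert 43 → {47, 45, 44, 43, 37, 36, 35, 34, 33, 32, 26, 25, 23, 22}
insert 27 → {47, 45, 44, 43, 37, 36, 35, 34, 33, 32, 27, 26, 25, 23, 22}
pop-max → 47; now {45, 44, 43, 37, 36, 35, 34, 33, 32, 27, 26, 25, 23, 22}
insert 50 → {50, 45, 44, 43, 37, 36, 35, 34, 33, 32, 27, 26, 25, 23, 22}
insert 28 → {50, 45, 44, 43, 37, 36, 35, 34, 33, 32, 28, 27, 26, 25, 23, 22}

[48, 40, 39, 49, 29, 41, 38, 46, 47]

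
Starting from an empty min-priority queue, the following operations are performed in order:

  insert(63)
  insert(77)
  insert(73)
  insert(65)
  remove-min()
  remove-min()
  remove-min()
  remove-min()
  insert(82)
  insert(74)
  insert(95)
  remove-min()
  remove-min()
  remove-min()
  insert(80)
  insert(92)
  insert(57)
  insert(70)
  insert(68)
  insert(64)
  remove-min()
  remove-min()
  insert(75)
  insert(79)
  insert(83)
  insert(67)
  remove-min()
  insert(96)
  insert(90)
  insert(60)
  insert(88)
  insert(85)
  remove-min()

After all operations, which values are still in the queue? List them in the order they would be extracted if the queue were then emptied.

[68, 70, 75, 79, 80, 83, 85, 88, 90, 92, 96]

insert 63 → {63}
insert 77 → {63, 77}
insert 73 → {63, 73, 77}
insert 65 → {63, 65, 73, 77}
remove-min → 63; now {65, 73, 77}
remove-min → 65; now {73, 77}
remove-min → 73; now {77}
remove-min → 77; now {}
insert 82 → {82}
insert 74 → {74, 82}
insert 95 → {74, 82, 95}
remove-min → 74; now {82, 95}
remove-min → 82; now {95}
remove-min → 95; now {}
insert 80 → {80}
insert 92 → {80, 92}
insert 57 → {57, 80, 92}
insert 70 → {57, 70, 80, 92}
insert 68 → {57, 68, 70, 80, 92}
insert 64 → {57, 64, 68, 70, 80, 92}
remove-min → 57; now {64, 68, 70, 80, 92}
remove-min → 64; now {68, 70, 80, 92}
insert 75 → {68, 70, 75, 80, 92}
insert 79 → {68, 70, 75, 79, 80, 92}
insert 83 → {68, 70, 75, 79, 80, 83, 92}
insert 67 → {67, 68, 70, 75, 79, 80, 83, 92}
remove-min → 67; now {68, 70, 75, 79, 80, 83, 92}
insert 96 → {68, 70, 75, 79, 80, 83, 92, 96}
insert 90 → {68, 70, 75, 79, 80, 83, 90, 92, 96}
insert 60 → {60, 68, 70, 75, 79, 80, 83, 90, 92, 96}
insert 88 → {60, 68, 70, 75, 79, 80, 83, 88, 90, 92, 96}
insert 85 → {60, 68, 70, 75, 79, 80, 83, 85, 88, 90, 92, 96}
remove-min → 60; now {68, 70, 75, 79, 80, 83, 85, 88, 90, 92, 96}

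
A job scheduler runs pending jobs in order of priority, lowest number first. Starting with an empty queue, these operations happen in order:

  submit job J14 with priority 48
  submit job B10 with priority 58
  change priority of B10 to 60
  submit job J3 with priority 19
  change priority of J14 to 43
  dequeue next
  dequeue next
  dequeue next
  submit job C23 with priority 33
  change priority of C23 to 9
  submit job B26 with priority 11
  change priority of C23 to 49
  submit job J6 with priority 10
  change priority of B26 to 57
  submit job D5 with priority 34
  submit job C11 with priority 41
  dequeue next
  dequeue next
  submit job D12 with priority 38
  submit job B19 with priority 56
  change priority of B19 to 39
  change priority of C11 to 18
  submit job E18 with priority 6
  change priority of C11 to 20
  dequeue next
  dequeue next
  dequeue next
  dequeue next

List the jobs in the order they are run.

[J3, J14, B10, J6, D5, E18, C11, D12, B19]

add J14 (priority 48) → {J14:48}
add B10 (priority 58) → {J14:48, B10:58}
update B10 to priority 60 → {J14:48, B10:60}
add J3 (priority 19) → {J3:19, J14:48, B10:60}
update J14 to priority 43 → {J3:19, J14:43, B10:60}
dequeue next → J3; now {J14:43, B10:60}
dequeue next → J14; now {B10:60}
dequeue next → B10; now {}
add C23 (priority 33) → {C23:33}
update C23 to priority 9 → {C23:9}
add B26 (priority 11) → {C23:9, B26:11}
update C23 to priority 49 → {B26:11, C23:49}
add J6 (priority 10) → {J6:10, B26:11, C23:49}
update B26 to priority 57 → {J6:10, C23:49, B26:57}
add D5 (priority 34) → {J6:10, D5:34, C23:49, B26:57}
add C11 (priority 41) → {J6:10, D5:34, C11:41, C23:49, B26:57}
dequeue next → J6; now {D5:34, C11:41, C23:49, B26:57}
dequeue next → D5; now {C11:41, C23:49, B26:57}
add D12 (priority 38) → {D12:38, C11:41, C23:49, B26:57}
add B19 (priority 56) → {D12:38, C11:41, C23:49, B19:56, B26:57}
update B19 to priority 39 → {D12:38, B19:39, C11:41, C23:49, B26:57}
update C11 to priority 18 → {C11:18, D12:38, B19:39, C23:49, B26:57}
add E18 (priority 6) → {E18:6, C11:18, D12:38, B19:39, C23:49, B26:57}
update C11 to priority 20 → {E18:6, C11:20, D12:38, B19:39, C23:49, B26:57}
dequeue next → E18; now {C11:20, D12:38, B19:39, C23:49, B26:57}
dequeue next → C11; now {D12:38, B19:39, C23:49, B26:57}
dequeue next → D12; now {B19:39, C23:49, B26:57}
dequeue next → B19; now {C23:49, B26:57}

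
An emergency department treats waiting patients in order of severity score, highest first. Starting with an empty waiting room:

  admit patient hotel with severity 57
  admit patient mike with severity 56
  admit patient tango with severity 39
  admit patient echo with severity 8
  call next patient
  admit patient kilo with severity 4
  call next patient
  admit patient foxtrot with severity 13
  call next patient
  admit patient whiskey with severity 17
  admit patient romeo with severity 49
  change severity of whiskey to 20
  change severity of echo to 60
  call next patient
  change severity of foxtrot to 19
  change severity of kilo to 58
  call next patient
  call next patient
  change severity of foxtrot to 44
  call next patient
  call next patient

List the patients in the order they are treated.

add hotel (severity 57) → {hotel:57}
add mike (severity 56) → {hotel:57, mike:56}
add tango (severity 39) → {hotel:57, mike:56, tango:39}
add echo (severity 8) → {hotel:57, mike:56, tango:39, echo:8}
call next patient → hotel; now {mike:56, tango:39, echo:8}
add kilo (severity 4) → {mike:56, tango:39, echo:8, kilo:4}
call next patient → mike; now {tango:39, echo:8, kilo:4}
add foxtrot (severity 13) → {tango:39, foxtrot:13, echo:8, kilo:4}
call next patient → tango; now {foxtrot:13, echo:8, kilo:4}
add whiskey (severity 17) → {whiskey:17, foxtrot:13, echo:8, kilo:4}
add romeo (severity 49) → {romeo:49, whiskey:17, foxtrot:13, echo:8, kilo:4}
update whiskey to severity 20 → {romeo:49, whiskey:20, foxtrot:13, echo:8, kilo:4}
update echo to severity 60 → {echo:60, romeo:49, whiskey:20, foxtrot:13, kilo:4}
call next patient → echo; now {romeo:49, whiskey:20, foxtrot:13, kilo:4}
update foxtrot to severity 19 → {romeo:49, whiskey:20, foxtrot:19, kilo:4}
update kilo to severity 58 → {kilo:58, romeo:49, whiskey:20, foxtrot:19}
call next patient → kilo; now {romeo:49, whiskey:20, foxtrot:19}
call next patient → romeo; now {whiskey:20, foxtrot:19}
update foxtrot to severity 44 → {foxtrot:44, whiskey:20}
call next patient → foxtrot; now {whiskey:20}
call next patient → whiskey; now {}

hotel, mike, tango, echo, kilo, romeo, foxtrot, whiskey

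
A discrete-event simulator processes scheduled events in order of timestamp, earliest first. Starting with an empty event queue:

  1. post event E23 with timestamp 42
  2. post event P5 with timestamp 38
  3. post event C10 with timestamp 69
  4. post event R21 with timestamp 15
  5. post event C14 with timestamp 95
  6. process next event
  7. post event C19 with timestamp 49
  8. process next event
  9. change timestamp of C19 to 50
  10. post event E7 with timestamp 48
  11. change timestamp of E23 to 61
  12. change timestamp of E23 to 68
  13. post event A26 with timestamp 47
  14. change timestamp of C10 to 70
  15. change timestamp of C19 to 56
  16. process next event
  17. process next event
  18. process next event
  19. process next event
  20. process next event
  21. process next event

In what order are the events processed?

R21, P5, A26, E7, C19, E23, C10, C14

add E23 (timestamp 42) → {E23:42}
add P5 (timestamp 38) → {P5:38, E23:42}
add C10 (timestamp 69) → {P5:38, E23:42, C10:69}
add R21 (timestamp 15) → {R21:15, P5:38, E23:42, C10:69}
add C14 (timestamp 95) → {R21:15, P5:38, E23:42, C10:69, C14:95}
process next event → R21; now {P5:38, E23:42, C10:69, C14:95}
add C19 (timestamp 49) → {P5:38, E23:42, C19:49, C10:69, C14:95}
process next event → P5; now {E23:42, C19:49, C10:69, C14:95}
update C19 to timestamp 50 → {E23:42, C19:50, C10:69, C14:95}
add E7 (timestamp 48) → {E23:42, E7:48, C19:50, C10:69, C14:95}
update E23 to timestamp 61 → {E7:48, C19:50, E23:61, C10:69, C14:95}
update E23 to timestamp 68 → {E7:48, C19:50, E23:68, C10:69, C14:95}
add A26 (timestamp 47) → {A26:47, E7:48, C19:50, E23:68, C10:69, C14:95}
update C10 to timestamp 70 → {A26:47, E7:48, C19:50, E23:68, C10:70, C14:95}
update C19 to timestamp 56 → {A26:47, E7:48, C19:56, E23:68, C10:70, C14:95}
process next event → A26; now {E7:48, C19:56, E23:68, C10:70, C14:95}
process next event → E7; now {C19:56, E23:68, C10:70, C14:95}
process next event → C19; now {E23:68, C10:70, C14:95}
process next event → E23; now {C10:70, C14:95}
process next event → C10; now {C14:95}
process next event → C14; now {}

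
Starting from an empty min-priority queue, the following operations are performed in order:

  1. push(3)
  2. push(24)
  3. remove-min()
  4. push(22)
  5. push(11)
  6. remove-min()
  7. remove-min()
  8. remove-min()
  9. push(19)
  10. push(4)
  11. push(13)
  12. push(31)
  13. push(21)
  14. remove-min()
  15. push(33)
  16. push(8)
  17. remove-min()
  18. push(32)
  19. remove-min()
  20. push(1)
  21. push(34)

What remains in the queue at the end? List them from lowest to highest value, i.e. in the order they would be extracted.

insert 3 → {3}
insert 24 → {3, 24}
remove-min → 3; now {24}
insert 22 → {22, 24}
insert 11 → {11, 22, 24}
remove-min → 11; now {22, 24}
remove-min → 22; now {24}
remove-min → 24; now {}
insert 19 → {19}
insert 4 → {4, 19}
insert 13 → {4, 13, 19}
insert 31 → {4, 13, 19, 31}
insert 21 → {4, 13, 19, 21, 31}
remove-min → 4; now {13, 19, 21, 31}
insert 33 → {13, 19, 21, 31, 33}
insert 8 → {8, 13, 19, 21, 31, 33}
remove-min → 8; now {13, 19, 21, 31, 33}
insert 32 → {13, 19, 21, 31, 32, 33}
remove-min → 13; now {19, 21, 31, 32, 33}
insert 1 → {1, 19, 21, 31, 32, 33}
insert 34 → {1, 19, 21, 31, 32, 33, 34}

[1, 19, 21, 31, 32, 33, 34]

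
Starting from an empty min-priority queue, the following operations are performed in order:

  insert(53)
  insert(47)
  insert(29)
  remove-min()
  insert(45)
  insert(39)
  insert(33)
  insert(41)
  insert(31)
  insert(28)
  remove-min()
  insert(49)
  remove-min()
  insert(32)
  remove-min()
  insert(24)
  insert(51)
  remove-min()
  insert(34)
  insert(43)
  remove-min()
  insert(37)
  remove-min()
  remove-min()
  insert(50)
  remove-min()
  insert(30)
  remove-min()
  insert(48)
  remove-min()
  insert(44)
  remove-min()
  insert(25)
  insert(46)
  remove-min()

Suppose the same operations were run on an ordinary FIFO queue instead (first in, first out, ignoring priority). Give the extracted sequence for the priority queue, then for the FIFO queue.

insert 53 → {53}
insert 47 → {47, 53}
insert 29 → {29, 47, 53}
remove-min → 29; now {47, 53}
insert 45 → {45, 47, 53}
insert 39 → {39, 45, 47, 53}
insert 33 → {33, 39, 45, 47, 53}
insert 41 → {33, 39, 41, 45, 47, 53}
insert 31 → {31, 33, 39, 41, 45, 47, 53}
insert 28 → {28, 31, 33, 39, 41, 45, 47, 53}
remove-min → 28; now {31, 33, 39, 41, 45, 47, 53}
insert 49 → {31, 33, 39, 41, 45, 47, 49, 53}
remove-min → 31; now {33, 39, 41, 45, 47, 49, 53}
insert 32 → {32, 33, 39, 41, 45, 47, 49, 53}
remove-min → 32; now {33, 39, 41, 45, 47, 49, 53}
insert 24 → {24, 33, 39, 41, 45, 47, 49, 53}
insert 51 → {24, 33, 39, 41, 45, 47, 49, 51, 53}
remove-min → 24; now {33, 39, 41, 45, 47, 49, 51, 53}
insert 34 → {33, 34, 39, 41, 45, 47, 49, 51, 53}
insert 43 → {33, 34, 39, 41, 43, 45, 47, 49, 51, 53}
remove-min → 33; now {34, 39, 41, 43, 45, 47, 49, 51, 53}
insert 37 → {34, 37, 39, 41, 43, 45, 47, 49, 51, 53}
remove-min → 34; now {37, 39, 41, 43, 45, 47, 49, 51, 53}
remove-min → 37; now {39, 41, 43, 45, 47, 49, 51, 53}
insert 50 → {39, 41, 43, 45, 47, 49, 50, 51, 53}
remove-min → 39; now {41, 43, 45, 47, 49, 50, 51, 53}
insert 30 → {30, 41, 43, 45, 47, 49, 50, 51, 53}
remove-min → 30; now {41, 43, 45, 47, 49, 50, 51, 53}
insert 48 → {41, 43, 45, 47, 48, 49, 50, 51, 53}
remove-min → 41; now {43, 45, 47, 48, 49, 50, 51, 53}
insert 44 → {43, 44, 45, 47, 48, 49, 50, 51, 53}
remove-min → 43; now {44, 45, 47, 48, 49, 50, 51, 53}
insert 25 → {25, 44, 45, 47, 48, 49, 50, 51, 53}
insert 46 → {25, 44, 45, 46, 47, 48, 49, 50, 51, 53}
remove-min → 25; now {44, 45, 46, 47, 48, 49, 50, 51, 53}

priority queue: 29 → 28 → 31 → 32 → 24 → 33 → 34 → 37 → 39 → 30 → 41 → 43 → 25; FIFO queue: 53, 47, 29, 45, 39, 33, 41, 31, 28, 49, 32, 24, 51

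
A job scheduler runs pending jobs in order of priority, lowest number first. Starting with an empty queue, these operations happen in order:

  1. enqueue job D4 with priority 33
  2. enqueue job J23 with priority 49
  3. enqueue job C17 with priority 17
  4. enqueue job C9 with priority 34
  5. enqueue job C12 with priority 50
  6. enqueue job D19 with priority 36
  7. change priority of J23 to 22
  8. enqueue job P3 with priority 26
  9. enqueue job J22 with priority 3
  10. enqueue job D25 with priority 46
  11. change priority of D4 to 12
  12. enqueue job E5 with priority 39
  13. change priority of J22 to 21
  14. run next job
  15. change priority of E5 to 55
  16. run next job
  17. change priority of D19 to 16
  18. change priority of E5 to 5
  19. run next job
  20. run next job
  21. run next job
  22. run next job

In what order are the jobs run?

add D4 (priority 33) → {D4:33}
add J23 (priority 49) → {D4:33, J23:49}
add C17 (priority 17) → {C17:17, D4:33, J23:49}
add C9 (priority 34) → {C17:17, D4:33, C9:34, J23:49}
add C12 (priority 50) → {C17:17, D4:33, C9:34, J23:49, C12:50}
add D19 (priority 36) → {C17:17, D4:33, C9:34, D19:36, J23:49, C12:50}
update J23 to priority 22 → {C17:17, J23:22, D4:33, C9:34, D19:36, C12:50}
add P3 (priority 26) → {C17:17, J23:22, P3:26, D4:33, C9:34, D19:36, C12:50}
add J22 (priority 3) → {J22:3, C17:17, J23:22, P3:26, D4:33, C9:34, D19:36, C12:50}
add D25 (priority 46) → {J22:3, C17:17, J23:22, P3:26, D4:33, C9:34, D19:36, D25:46, C12:50}
update D4 to priority 12 → {J22:3, D4:12, C17:17, J23:22, P3:26, C9:34, D19:36, D25:46, C12:50}
add E5 (priority 39) → {J22:3, D4:12, C17:17, J23:22, P3:26, C9:34, D19:36, E5:39, D25:46, C12:50}
update J22 to priority 21 → {D4:12, C17:17, J22:21, J23:22, P3:26, C9:34, D19:36, E5:39, D25:46, C12:50}
run next job → D4; now {C17:17, J22:21, J23:22, P3:26, C9:34, D19:36, E5:39, D25:46, C12:50}
update E5 to priority 55 → {C17:17, J22:21, J23:22, P3:26, C9:34, D19:36, D25:46, C12:50, E5:55}
run next job → C17; now {J22:21, J23:22, P3:26, C9:34, D19:36, D25:46, C12:50, E5:55}
update D19 to priority 16 → {D19:16, J22:21, J23:22, P3:26, C9:34, D25:46, C12:50, E5:55}
update E5 to priority 5 → {E5:5, D19:16, J22:21, J23:22, P3:26, C9:34, D25:46, C12:50}
run next job → E5; now {D19:16, J22:21, J23:22, P3:26, C9:34, D25:46, C12:50}
run next job → D19; now {J22:21, J23:22, P3:26, C9:34, D25:46, C12:50}
run next job → J22; now {J23:22, P3:26, C9:34, D25:46, C12:50}
run next job → J23; now {P3:26, C9:34, D25:46, C12:50}

D4 → C17 → E5 → D19 → J22 → J23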